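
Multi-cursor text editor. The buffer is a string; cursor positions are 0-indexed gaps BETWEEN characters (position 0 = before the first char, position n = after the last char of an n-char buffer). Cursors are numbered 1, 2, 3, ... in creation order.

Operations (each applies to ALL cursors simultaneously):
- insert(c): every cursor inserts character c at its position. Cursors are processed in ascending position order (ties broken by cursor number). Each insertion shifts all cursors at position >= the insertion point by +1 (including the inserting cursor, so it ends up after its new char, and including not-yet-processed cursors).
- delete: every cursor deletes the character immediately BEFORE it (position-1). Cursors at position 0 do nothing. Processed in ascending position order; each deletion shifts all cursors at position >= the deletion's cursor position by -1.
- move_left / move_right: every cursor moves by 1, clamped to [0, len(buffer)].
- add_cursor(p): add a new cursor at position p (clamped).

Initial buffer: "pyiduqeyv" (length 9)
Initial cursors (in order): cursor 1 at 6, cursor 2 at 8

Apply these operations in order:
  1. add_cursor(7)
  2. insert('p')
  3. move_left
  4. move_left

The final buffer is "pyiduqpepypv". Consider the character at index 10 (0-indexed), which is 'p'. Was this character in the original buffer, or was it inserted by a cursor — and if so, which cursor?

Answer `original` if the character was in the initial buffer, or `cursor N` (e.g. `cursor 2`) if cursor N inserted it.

Answer: cursor 2

Derivation:
After op 1 (add_cursor(7)): buffer="pyiduqeyv" (len 9), cursors c1@6 c3@7 c2@8, authorship .........
After op 2 (insert('p')): buffer="pyiduqpepypv" (len 12), cursors c1@7 c3@9 c2@11, authorship ......1.3.2.
After op 3 (move_left): buffer="pyiduqpepypv" (len 12), cursors c1@6 c3@8 c2@10, authorship ......1.3.2.
After op 4 (move_left): buffer="pyiduqpepypv" (len 12), cursors c1@5 c3@7 c2@9, authorship ......1.3.2.
Authorship (.=original, N=cursor N): . . . . . . 1 . 3 . 2 .
Index 10: author = 2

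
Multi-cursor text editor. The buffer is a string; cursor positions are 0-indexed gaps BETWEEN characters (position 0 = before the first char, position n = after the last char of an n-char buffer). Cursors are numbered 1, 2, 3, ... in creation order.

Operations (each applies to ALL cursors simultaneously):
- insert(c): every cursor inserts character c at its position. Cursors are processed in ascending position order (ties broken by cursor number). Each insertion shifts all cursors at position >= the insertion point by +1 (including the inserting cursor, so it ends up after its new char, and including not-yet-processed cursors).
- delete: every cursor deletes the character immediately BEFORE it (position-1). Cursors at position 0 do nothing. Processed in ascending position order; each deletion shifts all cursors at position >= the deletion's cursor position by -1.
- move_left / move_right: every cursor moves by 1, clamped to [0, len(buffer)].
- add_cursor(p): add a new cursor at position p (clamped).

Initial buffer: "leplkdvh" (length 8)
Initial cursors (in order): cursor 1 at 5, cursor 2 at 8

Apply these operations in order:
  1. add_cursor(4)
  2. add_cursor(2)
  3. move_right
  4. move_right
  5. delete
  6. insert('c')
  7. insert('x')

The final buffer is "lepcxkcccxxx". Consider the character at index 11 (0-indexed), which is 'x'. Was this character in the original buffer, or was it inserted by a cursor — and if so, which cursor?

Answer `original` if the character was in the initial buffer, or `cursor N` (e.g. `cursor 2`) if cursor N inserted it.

Answer: cursor 3

Derivation:
After op 1 (add_cursor(4)): buffer="leplkdvh" (len 8), cursors c3@4 c1@5 c2@8, authorship ........
After op 2 (add_cursor(2)): buffer="leplkdvh" (len 8), cursors c4@2 c3@4 c1@5 c2@8, authorship ........
After op 3 (move_right): buffer="leplkdvh" (len 8), cursors c4@3 c3@5 c1@6 c2@8, authorship ........
After op 4 (move_right): buffer="leplkdvh" (len 8), cursors c4@4 c3@6 c1@7 c2@8, authorship ........
After op 5 (delete): buffer="lepk" (len 4), cursors c4@3 c1@4 c2@4 c3@4, authorship ....
After op 6 (insert('c')): buffer="lepckccc" (len 8), cursors c4@4 c1@8 c2@8 c3@8, authorship ...4.123
After op 7 (insert('x')): buffer="lepcxkcccxxx" (len 12), cursors c4@5 c1@12 c2@12 c3@12, authorship ...44.123123
Authorship (.=original, N=cursor N): . . . 4 4 . 1 2 3 1 2 3
Index 11: author = 3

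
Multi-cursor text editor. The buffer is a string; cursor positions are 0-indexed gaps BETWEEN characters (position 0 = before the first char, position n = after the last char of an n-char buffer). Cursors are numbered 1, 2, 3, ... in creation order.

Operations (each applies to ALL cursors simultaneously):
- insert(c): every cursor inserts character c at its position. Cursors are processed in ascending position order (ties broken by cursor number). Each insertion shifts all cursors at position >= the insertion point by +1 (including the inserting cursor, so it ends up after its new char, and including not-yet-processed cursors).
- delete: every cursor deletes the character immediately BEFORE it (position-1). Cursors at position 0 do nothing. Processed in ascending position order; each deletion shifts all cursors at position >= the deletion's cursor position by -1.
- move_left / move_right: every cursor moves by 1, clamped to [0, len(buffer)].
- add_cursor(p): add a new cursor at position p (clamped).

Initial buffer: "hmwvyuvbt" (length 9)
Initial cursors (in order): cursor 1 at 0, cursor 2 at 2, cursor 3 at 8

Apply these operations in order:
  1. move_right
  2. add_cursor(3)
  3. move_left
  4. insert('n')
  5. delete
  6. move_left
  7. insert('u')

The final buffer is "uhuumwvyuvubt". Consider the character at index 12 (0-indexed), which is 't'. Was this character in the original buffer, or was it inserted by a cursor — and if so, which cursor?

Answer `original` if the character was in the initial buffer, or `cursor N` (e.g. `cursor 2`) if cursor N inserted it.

Answer: original

Derivation:
After op 1 (move_right): buffer="hmwvyuvbt" (len 9), cursors c1@1 c2@3 c3@9, authorship .........
After op 2 (add_cursor(3)): buffer="hmwvyuvbt" (len 9), cursors c1@1 c2@3 c4@3 c3@9, authorship .........
After op 3 (move_left): buffer="hmwvyuvbt" (len 9), cursors c1@0 c2@2 c4@2 c3@8, authorship .........
After op 4 (insert('n')): buffer="nhmnnwvyuvbnt" (len 13), cursors c1@1 c2@5 c4@5 c3@12, authorship 1..24......3.
After op 5 (delete): buffer="hmwvyuvbt" (len 9), cursors c1@0 c2@2 c4@2 c3@8, authorship .........
After op 6 (move_left): buffer="hmwvyuvbt" (len 9), cursors c1@0 c2@1 c4@1 c3@7, authorship .........
After op 7 (insert('u')): buffer="uhuumwvyuvubt" (len 13), cursors c1@1 c2@4 c4@4 c3@11, authorship 1.24......3..
Authorship (.=original, N=cursor N): 1 . 2 4 . . . . . . 3 . .
Index 12: author = original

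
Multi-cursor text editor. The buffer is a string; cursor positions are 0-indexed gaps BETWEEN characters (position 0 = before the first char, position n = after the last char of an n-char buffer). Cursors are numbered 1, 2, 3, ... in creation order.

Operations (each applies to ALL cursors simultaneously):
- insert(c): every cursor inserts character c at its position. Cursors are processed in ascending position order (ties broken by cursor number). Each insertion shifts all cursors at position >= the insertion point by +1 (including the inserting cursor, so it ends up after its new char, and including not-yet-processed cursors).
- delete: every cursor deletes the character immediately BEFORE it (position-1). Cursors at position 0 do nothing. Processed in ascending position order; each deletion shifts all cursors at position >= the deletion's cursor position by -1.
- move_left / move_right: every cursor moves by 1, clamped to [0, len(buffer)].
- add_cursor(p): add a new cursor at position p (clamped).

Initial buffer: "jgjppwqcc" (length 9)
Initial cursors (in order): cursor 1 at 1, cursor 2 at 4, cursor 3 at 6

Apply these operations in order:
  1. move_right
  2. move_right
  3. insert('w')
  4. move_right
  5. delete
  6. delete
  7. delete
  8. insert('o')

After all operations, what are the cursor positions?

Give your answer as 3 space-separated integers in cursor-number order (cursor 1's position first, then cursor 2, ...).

After op 1 (move_right): buffer="jgjppwqcc" (len 9), cursors c1@2 c2@5 c3@7, authorship .........
After op 2 (move_right): buffer="jgjppwqcc" (len 9), cursors c1@3 c2@6 c3@8, authorship .........
After op 3 (insert('w')): buffer="jgjwppwwqcwc" (len 12), cursors c1@4 c2@8 c3@11, authorship ...1...2..3.
After op 4 (move_right): buffer="jgjwppwwqcwc" (len 12), cursors c1@5 c2@9 c3@12, authorship ...1...2..3.
After op 5 (delete): buffer="jgjwpwwcw" (len 9), cursors c1@4 c2@7 c3@9, authorship ...1..2.3
After op 6 (delete): buffer="jgjpwc" (len 6), cursors c1@3 c2@5 c3@6, authorship ......
After op 7 (delete): buffer="jgp" (len 3), cursors c1@2 c2@3 c3@3, authorship ...
After op 8 (insert('o')): buffer="jgopoo" (len 6), cursors c1@3 c2@6 c3@6, authorship ..1.23

Answer: 3 6 6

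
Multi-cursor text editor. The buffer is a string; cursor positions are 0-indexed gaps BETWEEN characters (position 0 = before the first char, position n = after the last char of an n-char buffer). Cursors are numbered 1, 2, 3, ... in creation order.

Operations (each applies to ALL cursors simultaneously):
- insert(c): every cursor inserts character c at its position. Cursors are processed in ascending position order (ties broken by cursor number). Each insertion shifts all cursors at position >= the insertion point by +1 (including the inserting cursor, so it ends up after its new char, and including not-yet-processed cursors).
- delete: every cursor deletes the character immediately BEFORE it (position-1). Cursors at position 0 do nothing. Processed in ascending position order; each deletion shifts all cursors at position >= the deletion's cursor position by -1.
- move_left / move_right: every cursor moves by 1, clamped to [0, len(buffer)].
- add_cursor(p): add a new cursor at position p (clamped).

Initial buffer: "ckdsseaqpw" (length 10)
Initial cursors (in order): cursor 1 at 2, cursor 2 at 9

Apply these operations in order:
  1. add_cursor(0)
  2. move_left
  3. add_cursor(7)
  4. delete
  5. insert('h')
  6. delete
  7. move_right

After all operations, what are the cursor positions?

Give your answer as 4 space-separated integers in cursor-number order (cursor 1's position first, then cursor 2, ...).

Answer: 1 6 1 6

Derivation:
After op 1 (add_cursor(0)): buffer="ckdsseaqpw" (len 10), cursors c3@0 c1@2 c2@9, authorship ..........
After op 2 (move_left): buffer="ckdsseaqpw" (len 10), cursors c3@0 c1@1 c2@8, authorship ..........
After op 3 (add_cursor(7)): buffer="ckdsseaqpw" (len 10), cursors c3@0 c1@1 c4@7 c2@8, authorship ..........
After op 4 (delete): buffer="kdssepw" (len 7), cursors c1@0 c3@0 c2@5 c4@5, authorship .......
After op 5 (insert('h')): buffer="hhkdssehhpw" (len 11), cursors c1@2 c3@2 c2@9 c4@9, authorship 13.....24..
After op 6 (delete): buffer="kdssepw" (len 7), cursors c1@0 c3@0 c2@5 c4@5, authorship .......
After op 7 (move_right): buffer="kdssepw" (len 7), cursors c1@1 c3@1 c2@6 c4@6, authorship .......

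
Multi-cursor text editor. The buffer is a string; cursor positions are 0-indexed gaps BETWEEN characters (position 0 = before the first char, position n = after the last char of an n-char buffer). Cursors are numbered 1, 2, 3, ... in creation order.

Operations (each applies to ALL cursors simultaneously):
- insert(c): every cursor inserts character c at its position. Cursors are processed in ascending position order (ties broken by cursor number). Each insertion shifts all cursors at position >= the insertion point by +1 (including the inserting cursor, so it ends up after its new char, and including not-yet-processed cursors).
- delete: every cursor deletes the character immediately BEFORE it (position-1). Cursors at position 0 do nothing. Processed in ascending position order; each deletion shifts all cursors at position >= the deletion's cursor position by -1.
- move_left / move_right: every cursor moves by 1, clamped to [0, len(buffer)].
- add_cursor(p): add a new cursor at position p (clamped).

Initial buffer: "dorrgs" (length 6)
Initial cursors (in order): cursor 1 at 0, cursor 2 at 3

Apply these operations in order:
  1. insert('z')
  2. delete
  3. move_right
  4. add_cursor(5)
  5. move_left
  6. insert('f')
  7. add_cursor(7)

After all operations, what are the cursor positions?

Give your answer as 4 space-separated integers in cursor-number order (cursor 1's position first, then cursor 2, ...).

After op 1 (insert('z')): buffer="zdorzrgs" (len 8), cursors c1@1 c2@5, authorship 1...2...
After op 2 (delete): buffer="dorrgs" (len 6), cursors c1@0 c2@3, authorship ......
After op 3 (move_right): buffer="dorrgs" (len 6), cursors c1@1 c2@4, authorship ......
After op 4 (add_cursor(5)): buffer="dorrgs" (len 6), cursors c1@1 c2@4 c3@5, authorship ......
After op 5 (move_left): buffer="dorrgs" (len 6), cursors c1@0 c2@3 c3@4, authorship ......
After op 6 (insert('f')): buffer="fdorfrfgs" (len 9), cursors c1@1 c2@5 c3@7, authorship 1...2.3..
After op 7 (add_cursor(7)): buffer="fdorfrfgs" (len 9), cursors c1@1 c2@5 c3@7 c4@7, authorship 1...2.3..

Answer: 1 5 7 7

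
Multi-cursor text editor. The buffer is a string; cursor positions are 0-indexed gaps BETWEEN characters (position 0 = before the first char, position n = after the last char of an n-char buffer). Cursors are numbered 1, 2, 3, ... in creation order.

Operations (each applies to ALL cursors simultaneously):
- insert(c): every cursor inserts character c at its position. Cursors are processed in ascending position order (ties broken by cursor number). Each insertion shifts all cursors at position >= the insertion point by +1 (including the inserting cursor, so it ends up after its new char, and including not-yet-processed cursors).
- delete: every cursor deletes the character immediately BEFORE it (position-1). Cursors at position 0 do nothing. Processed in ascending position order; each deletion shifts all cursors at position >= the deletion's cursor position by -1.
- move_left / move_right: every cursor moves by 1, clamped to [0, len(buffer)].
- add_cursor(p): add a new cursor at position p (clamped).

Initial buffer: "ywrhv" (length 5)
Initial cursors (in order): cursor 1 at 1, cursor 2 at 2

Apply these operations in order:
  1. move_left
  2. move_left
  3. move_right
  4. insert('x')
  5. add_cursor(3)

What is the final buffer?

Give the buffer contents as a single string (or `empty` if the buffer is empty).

After op 1 (move_left): buffer="ywrhv" (len 5), cursors c1@0 c2@1, authorship .....
After op 2 (move_left): buffer="ywrhv" (len 5), cursors c1@0 c2@0, authorship .....
After op 3 (move_right): buffer="ywrhv" (len 5), cursors c1@1 c2@1, authorship .....
After op 4 (insert('x')): buffer="yxxwrhv" (len 7), cursors c1@3 c2@3, authorship .12....
After op 5 (add_cursor(3)): buffer="yxxwrhv" (len 7), cursors c1@3 c2@3 c3@3, authorship .12....

Answer: yxxwrhv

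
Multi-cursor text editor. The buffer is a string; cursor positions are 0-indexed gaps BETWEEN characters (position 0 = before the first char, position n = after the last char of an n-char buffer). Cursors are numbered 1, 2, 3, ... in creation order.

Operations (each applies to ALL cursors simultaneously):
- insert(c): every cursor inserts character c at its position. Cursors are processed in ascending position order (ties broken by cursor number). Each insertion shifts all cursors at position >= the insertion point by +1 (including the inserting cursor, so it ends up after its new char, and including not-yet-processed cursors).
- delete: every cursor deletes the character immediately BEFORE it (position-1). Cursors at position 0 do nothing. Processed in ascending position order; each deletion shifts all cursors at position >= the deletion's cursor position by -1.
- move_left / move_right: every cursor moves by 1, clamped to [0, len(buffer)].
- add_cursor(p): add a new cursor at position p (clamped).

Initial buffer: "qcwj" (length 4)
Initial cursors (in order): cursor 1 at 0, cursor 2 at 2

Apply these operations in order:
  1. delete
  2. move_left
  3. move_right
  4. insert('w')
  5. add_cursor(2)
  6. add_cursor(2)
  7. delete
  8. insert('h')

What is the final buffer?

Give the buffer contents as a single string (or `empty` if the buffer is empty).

After op 1 (delete): buffer="qwj" (len 3), cursors c1@0 c2@1, authorship ...
After op 2 (move_left): buffer="qwj" (len 3), cursors c1@0 c2@0, authorship ...
After op 3 (move_right): buffer="qwj" (len 3), cursors c1@1 c2@1, authorship ...
After op 4 (insert('w')): buffer="qwwwj" (len 5), cursors c1@3 c2@3, authorship .12..
After op 5 (add_cursor(2)): buffer="qwwwj" (len 5), cursors c3@2 c1@3 c2@3, authorship .12..
After op 6 (add_cursor(2)): buffer="qwwwj" (len 5), cursors c3@2 c4@2 c1@3 c2@3, authorship .12..
After op 7 (delete): buffer="wj" (len 2), cursors c1@0 c2@0 c3@0 c4@0, authorship ..
After op 8 (insert('h')): buffer="hhhhwj" (len 6), cursors c1@4 c2@4 c3@4 c4@4, authorship 1234..

Answer: hhhhwj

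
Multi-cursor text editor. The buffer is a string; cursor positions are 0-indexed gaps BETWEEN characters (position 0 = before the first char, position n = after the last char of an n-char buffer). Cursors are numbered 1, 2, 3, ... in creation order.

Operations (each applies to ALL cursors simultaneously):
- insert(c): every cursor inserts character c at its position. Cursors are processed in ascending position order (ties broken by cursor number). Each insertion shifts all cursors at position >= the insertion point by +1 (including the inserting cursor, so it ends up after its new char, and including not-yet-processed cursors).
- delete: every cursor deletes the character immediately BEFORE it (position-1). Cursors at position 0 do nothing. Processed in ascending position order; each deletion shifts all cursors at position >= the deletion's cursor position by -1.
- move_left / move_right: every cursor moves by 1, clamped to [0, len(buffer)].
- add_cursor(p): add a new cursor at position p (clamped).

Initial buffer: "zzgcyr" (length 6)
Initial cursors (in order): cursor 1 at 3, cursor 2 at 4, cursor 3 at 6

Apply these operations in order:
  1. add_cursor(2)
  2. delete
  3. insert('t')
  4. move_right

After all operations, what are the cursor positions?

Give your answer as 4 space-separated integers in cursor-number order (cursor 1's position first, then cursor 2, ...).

Answer: 5 5 6 5

Derivation:
After op 1 (add_cursor(2)): buffer="zzgcyr" (len 6), cursors c4@2 c1@3 c2@4 c3@6, authorship ......
After op 2 (delete): buffer="zy" (len 2), cursors c1@1 c2@1 c4@1 c3@2, authorship ..
After op 3 (insert('t')): buffer="ztttyt" (len 6), cursors c1@4 c2@4 c4@4 c3@6, authorship .124.3
After op 4 (move_right): buffer="ztttyt" (len 6), cursors c1@5 c2@5 c4@5 c3@6, authorship .124.3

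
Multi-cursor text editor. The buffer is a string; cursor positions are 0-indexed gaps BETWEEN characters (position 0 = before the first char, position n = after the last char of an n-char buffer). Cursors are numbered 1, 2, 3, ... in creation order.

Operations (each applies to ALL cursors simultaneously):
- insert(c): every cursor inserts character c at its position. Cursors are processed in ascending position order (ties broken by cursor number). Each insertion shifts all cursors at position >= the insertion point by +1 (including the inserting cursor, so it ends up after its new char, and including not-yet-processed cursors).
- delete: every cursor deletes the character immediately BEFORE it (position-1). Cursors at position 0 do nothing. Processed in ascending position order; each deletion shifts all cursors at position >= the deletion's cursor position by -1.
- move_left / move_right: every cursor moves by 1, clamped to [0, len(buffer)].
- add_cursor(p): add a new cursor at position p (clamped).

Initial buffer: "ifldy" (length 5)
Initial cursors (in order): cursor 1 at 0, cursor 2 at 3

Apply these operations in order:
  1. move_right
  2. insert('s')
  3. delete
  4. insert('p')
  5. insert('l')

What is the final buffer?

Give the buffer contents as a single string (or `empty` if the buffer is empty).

Answer: iplfldply

Derivation:
After op 1 (move_right): buffer="ifldy" (len 5), cursors c1@1 c2@4, authorship .....
After op 2 (insert('s')): buffer="isfldsy" (len 7), cursors c1@2 c2@6, authorship .1...2.
After op 3 (delete): buffer="ifldy" (len 5), cursors c1@1 c2@4, authorship .....
After op 4 (insert('p')): buffer="ipfldpy" (len 7), cursors c1@2 c2@6, authorship .1...2.
After op 5 (insert('l')): buffer="iplfldply" (len 9), cursors c1@3 c2@8, authorship .11...22.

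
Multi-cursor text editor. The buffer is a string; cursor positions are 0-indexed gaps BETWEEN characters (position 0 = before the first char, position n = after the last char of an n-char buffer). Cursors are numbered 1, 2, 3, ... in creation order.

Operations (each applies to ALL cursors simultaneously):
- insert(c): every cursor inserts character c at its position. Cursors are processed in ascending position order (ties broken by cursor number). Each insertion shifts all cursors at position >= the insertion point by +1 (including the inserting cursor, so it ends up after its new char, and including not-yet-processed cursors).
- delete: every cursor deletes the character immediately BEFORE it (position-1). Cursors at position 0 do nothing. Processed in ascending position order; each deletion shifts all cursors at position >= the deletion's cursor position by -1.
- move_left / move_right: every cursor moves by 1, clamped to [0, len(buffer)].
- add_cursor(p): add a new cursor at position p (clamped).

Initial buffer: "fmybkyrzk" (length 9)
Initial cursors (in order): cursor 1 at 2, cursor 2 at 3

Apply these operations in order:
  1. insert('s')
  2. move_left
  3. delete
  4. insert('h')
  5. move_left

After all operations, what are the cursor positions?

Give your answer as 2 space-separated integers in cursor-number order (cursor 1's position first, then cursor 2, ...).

Answer: 1 3

Derivation:
After op 1 (insert('s')): buffer="fmsysbkyrzk" (len 11), cursors c1@3 c2@5, authorship ..1.2......
After op 2 (move_left): buffer="fmsysbkyrzk" (len 11), cursors c1@2 c2@4, authorship ..1.2......
After op 3 (delete): buffer="fssbkyrzk" (len 9), cursors c1@1 c2@2, authorship .12......
After op 4 (insert('h')): buffer="fhshsbkyrzk" (len 11), cursors c1@2 c2@4, authorship .1122......
After op 5 (move_left): buffer="fhshsbkyrzk" (len 11), cursors c1@1 c2@3, authorship .1122......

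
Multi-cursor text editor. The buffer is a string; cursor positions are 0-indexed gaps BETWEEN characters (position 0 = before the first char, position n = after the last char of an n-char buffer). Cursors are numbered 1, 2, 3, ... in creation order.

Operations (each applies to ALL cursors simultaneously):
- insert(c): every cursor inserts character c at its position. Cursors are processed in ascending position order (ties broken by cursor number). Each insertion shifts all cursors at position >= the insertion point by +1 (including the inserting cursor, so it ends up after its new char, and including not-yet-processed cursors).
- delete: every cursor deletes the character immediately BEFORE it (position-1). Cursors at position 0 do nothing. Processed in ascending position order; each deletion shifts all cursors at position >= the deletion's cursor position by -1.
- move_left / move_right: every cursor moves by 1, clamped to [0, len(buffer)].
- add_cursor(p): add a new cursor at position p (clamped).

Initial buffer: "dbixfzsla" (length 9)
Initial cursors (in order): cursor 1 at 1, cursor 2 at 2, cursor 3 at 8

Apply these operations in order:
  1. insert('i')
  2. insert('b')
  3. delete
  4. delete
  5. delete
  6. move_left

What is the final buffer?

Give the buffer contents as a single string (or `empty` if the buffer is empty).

After op 1 (insert('i')): buffer="dibiixfzslia" (len 12), cursors c1@2 c2@4 c3@11, authorship .1.2......3.
After op 2 (insert('b')): buffer="dibbibixfzsliba" (len 15), cursors c1@3 c2@6 c3@14, authorship .11.22......33.
After op 3 (delete): buffer="dibiixfzslia" (len 12), cursors c1@2 c2@4 c3@11, authorship .1.2......3.
After op 4 (delete): buffer="dbixfzsla" (len 9), cursors c1@1 c2@2 c3@8, authorship .........
After op 5 (delete): buffer="ixfzsa" (len 6), cursors c1@0 c2@0 c3@5, authorship ......
After op 6 (move_left): buffer="ixfzsa" (len 6), cursors c1@0 c2@0 c3@4, authorship ......

Answer: ixfzsa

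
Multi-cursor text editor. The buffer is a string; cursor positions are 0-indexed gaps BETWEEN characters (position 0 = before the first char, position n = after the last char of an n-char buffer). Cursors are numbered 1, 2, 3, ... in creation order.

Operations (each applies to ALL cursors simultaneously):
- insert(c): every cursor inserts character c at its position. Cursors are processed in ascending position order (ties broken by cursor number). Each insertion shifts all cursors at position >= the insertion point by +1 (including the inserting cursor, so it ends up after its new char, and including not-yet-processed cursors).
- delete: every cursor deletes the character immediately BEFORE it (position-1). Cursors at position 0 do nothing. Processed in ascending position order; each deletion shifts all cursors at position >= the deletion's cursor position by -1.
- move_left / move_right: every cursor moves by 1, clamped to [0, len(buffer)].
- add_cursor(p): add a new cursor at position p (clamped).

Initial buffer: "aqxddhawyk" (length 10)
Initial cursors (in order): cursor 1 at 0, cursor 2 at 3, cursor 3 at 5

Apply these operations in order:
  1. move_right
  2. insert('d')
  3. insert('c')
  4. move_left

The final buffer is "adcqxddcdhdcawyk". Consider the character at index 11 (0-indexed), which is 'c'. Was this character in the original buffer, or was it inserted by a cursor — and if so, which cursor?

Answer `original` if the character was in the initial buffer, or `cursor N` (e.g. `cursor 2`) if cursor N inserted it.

After op 1 (move_right): buffer="aqxddhawyk" (len 10), cursors c1@1 c2@4 c3@6, authorship ..........
After op 2 (insert('d')): buffer="adqxdddhdawyk" (len 13), cursors c1@2 c2@6 c3@9, authorship .1...2..3....
After op 3 (insert('c')): buffer="adcqxddcdhdcawyk" (len 16), cursors c1@3 c2@8 c3@12, authorship .11...22..33....
After op 4 (move_left): buffer="adcqxddcdhdcawyk" (len 16), cursors c1@2 c2@7 c3@11, authorship .11...22..33....
Authorship (.=original, N=cursor N): . 1 1 . . . 2 2 . . 3 3 . . . .
Index 11: author = 3

Answer: cursor 3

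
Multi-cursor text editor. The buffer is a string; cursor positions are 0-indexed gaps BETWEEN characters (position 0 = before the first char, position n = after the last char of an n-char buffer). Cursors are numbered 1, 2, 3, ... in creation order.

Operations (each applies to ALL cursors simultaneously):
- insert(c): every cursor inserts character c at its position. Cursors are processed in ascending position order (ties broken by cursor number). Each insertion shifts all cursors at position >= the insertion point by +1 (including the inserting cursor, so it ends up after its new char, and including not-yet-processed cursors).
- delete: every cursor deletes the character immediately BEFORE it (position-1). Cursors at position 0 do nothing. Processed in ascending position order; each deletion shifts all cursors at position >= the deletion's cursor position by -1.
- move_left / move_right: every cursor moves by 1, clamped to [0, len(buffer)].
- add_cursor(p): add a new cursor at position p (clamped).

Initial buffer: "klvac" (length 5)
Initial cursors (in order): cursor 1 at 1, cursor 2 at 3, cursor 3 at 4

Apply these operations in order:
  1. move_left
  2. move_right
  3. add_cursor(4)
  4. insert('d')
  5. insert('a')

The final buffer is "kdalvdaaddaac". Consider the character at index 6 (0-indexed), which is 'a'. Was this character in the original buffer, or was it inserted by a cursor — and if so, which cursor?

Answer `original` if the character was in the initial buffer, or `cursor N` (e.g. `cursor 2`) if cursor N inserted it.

Answer: cursor 2

Derivation:
After op 1 (move_left): buffer="klvac" (len 5), cursors c1@0 c2@2 c3@3, authorship .....
After op 2 (move_right): buffer="klvac" (len 5), cursors c1@1 c2@3 c3@4, authorship .....
After op 3 (add_cursor(4)): buffer="klvac" (len 5), cursors c1@1 c2@3 c3@4 c4@4, authorship .....
After op 4 (insert('d')): buffer="kdlvdaddc" (len 9), cursors c1@2 c2@5 c3@8 c4@8, authorship .1..2.34.
After op 5 (insert('a')): buffer="kdalvdaaddaac" (len 13), cursors c1@3 c2@7 c3@12 c4@12, authorship .11..22.3434.
Authorship (.=original, N=cursor N): . 1 1 . . 2 2 . 3 4 3 4 .
Index 6: author = 2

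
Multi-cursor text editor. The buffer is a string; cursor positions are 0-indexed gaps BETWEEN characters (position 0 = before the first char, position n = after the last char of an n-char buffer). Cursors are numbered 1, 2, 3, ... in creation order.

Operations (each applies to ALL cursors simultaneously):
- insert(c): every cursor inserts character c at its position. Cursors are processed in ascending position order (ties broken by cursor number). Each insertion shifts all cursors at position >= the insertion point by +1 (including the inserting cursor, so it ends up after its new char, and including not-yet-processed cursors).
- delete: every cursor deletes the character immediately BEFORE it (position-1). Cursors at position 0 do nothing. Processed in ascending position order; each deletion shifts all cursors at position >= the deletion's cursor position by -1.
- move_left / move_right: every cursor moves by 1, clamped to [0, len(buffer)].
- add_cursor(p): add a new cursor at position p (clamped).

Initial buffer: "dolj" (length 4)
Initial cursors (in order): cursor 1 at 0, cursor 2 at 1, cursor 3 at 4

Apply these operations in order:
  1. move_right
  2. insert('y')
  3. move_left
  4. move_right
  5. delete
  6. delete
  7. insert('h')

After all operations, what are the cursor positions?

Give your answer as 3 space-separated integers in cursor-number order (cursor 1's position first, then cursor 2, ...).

After op 1 (move_right): buffer="dolj" (len 4), cursors c1@1 c2@2 c3@4, authorship ....
After op 2 (insert('y')): buffer="dyoyljy" (len 7), cursors c1@2 c2@4 c3@7, authorship .1.2..3
After op 3 (move_left): buffer="dyoyljy" (len 7), cursors c1@1 c2@3 c3@6, authorship .1.2..3
After op 4 (move_right): buffer="dyoyljy" (len 7), cursors c1@2 c2@4 c3@7, authorship .1.2..3
After op 5 (delete): buffer="dolj" (len 4), cursors c1@1 c2@2 c3@4, authorship ....
After op 6 (delete): buffer="l" (len 1), cursors c1@0 c2@0 c3@1, authorship .
After op 7 (insert('h')): buffer="hhlh" (len 4), cursors c1@2 c2@2 c3@4, authorship 12.3

Answer: 2 2 4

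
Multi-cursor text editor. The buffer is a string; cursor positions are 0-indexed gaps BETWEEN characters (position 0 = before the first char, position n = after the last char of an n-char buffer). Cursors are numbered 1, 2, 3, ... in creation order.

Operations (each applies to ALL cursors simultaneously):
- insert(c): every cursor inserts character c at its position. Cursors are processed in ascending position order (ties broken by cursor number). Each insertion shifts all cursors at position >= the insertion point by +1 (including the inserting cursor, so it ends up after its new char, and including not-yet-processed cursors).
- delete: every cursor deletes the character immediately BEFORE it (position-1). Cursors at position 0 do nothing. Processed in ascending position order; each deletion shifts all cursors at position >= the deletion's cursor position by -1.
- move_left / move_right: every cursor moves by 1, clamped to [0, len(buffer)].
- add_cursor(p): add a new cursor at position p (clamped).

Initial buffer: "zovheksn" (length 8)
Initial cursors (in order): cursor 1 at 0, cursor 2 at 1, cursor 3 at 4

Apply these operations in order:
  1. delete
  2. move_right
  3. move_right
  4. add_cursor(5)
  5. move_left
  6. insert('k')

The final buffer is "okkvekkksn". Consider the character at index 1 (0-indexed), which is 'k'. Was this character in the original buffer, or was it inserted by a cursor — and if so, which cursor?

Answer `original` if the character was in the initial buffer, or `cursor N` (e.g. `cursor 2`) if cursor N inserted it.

After op 1 (delete): buffer="oveksn" (len 6), cursors c1@0 c2@0 c3@2, authorship ......
After op 2 (move_right): buffer="oveksn" (len 6), cursors c1@1 c2@1 c3@3, authorship ......
After op 3 (move_right): buffer="oveksn" (len 6), cursors c1@2 c2@2 c3@4, authorship ......
After op 4 (add_cursor(5)): buffer="oveksn" (len 6), cursors c1@2 c2@2 c3@4 c4@5, authorship ......
After op 5 (move_left): buffer="oveksn" (len 6), cursors c1@1 c2@1 c3@3 c4@4, authorship ......
After op 6 (insert('k')): buffer="okkvekkksn" (len 10), cursors c1@3 c2@3 c3@6 c4@8, authorship .12..3.4..
Authorship (.=original, N=cursor N): . 1 2 . . 3 . 4 . .
Index 1: author = 1

Answer: cursor 1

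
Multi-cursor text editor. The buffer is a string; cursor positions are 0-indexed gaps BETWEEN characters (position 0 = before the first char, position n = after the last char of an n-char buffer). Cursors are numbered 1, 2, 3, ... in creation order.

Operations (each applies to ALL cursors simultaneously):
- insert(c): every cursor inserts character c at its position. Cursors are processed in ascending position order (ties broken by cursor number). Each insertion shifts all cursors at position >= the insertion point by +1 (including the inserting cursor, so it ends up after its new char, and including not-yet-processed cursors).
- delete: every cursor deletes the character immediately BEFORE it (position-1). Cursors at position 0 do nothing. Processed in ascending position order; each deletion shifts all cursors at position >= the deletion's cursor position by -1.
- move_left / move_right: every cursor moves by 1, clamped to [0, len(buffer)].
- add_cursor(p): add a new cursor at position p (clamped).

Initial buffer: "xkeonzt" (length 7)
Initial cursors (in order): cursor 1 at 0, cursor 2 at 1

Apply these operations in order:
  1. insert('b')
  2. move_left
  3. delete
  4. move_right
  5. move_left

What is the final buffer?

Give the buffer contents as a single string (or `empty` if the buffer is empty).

Answer: bbkeonzt

Derivation:
After op 1 (insert('b')): buffer="bxbkeonzt" (len 9), cursors c1@1 c2@3, authorship 1.2......
After op 2 (move_left): buffer="bxbkeonzt" (len 9), cursors c1@0 c2@2, authorship 1.2......
After op 3 (delete): buffer="bbkeonzt" (len 8), cursors c1@0 c2@1, authorship 12......
After op 4 (move_right): buffer="bbkeonzt" (len 8), cursors c1@1 c2@2, authorship 12......
After op 5 (move_left): buffer="bbkeonzt" (len 8), cursors c1@0 c2@1, authorship 12......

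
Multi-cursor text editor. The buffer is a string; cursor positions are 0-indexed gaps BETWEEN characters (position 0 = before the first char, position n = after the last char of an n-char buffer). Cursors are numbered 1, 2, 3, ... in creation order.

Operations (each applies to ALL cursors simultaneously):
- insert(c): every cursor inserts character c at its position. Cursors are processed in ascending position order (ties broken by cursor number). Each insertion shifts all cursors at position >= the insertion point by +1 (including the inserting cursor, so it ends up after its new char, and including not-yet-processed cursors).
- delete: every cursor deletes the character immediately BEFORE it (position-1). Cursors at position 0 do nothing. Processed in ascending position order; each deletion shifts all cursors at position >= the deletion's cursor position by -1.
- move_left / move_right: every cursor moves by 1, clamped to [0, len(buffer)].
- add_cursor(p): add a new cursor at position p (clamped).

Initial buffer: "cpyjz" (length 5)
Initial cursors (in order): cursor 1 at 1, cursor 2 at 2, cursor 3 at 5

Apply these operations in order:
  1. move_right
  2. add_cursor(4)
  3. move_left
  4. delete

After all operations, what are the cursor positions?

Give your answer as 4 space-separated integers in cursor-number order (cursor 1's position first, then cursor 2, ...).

After op 1 (move_right): buffer="cpyjz" (len 5), cursors c1@2 c2@3 c3@5, authorship .....
After op 2 (add_cursor(4)): buffer="cpyjz" (len 5), cursors c1@2 c2@3 c4@4 c3@5, authorship .....
After op 3 (move_left): buffer="cpyjz" (len 5), cursors c1@1 c2@2 c4@3 c3@4, authorship .....
After op 4 (delete): buffer="z" (len 1), cursors c1@0 c2@0 c3@0 c4@0, authorship .

Answer: 0 0 0 0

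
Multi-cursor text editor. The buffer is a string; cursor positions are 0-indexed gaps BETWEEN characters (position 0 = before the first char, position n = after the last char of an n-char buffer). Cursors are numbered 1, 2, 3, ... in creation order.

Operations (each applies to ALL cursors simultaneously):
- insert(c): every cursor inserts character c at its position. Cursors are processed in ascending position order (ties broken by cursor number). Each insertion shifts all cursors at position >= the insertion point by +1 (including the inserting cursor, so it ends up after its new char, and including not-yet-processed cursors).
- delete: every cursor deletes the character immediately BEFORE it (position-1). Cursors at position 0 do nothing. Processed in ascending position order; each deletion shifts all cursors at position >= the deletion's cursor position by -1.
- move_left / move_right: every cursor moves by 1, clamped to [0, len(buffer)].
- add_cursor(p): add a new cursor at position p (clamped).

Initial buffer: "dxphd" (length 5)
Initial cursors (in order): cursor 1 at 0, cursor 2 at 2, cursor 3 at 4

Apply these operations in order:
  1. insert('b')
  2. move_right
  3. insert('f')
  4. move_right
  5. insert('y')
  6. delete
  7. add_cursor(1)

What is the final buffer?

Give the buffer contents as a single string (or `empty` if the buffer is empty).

After op 1 (insert('b')): buffer="bdxbphbd" (len 8), cursors c1@1 c2@4 c3@7, authorship 1..2..3.
After op 2 (move_right): buffer="bdxbphbd" (len 8), cursors c1@2 c2@5 c3@8, authorship 1..2..3.
After op 3 (insert('f')): buffer="bdfxbpfhbdf" (len 11), cursors c1@3 c2@7 c3@11, authorship 1.1.2.2.3.3
After op 4 (move_right): buffer="bdfxbpfhbdf" (len 11), cursors c1@4 c2@8 c3@11, authorship 1.1.2.2.3.3
After op 5 (insert('y')): buffer="bdfxybpfhybdfy" (len 14), cursors c1@5 c2@10 c3@14, authorship 1.1.12.2.23.33
After op 6 (delete): buffer="bdfxbpfhbdf" (len 11), cursors c1@4 c2@8 c3@11, authorship 1.1.2.2.3.3
After op 7 (add_cursor(1)): buffer="bdfxbpfhbdf" (len 11), cursors c4@1 c1@4 c2@8 c3@11, authorship 1.1.2.2.3.3

Answer: bdfxbpfhbdf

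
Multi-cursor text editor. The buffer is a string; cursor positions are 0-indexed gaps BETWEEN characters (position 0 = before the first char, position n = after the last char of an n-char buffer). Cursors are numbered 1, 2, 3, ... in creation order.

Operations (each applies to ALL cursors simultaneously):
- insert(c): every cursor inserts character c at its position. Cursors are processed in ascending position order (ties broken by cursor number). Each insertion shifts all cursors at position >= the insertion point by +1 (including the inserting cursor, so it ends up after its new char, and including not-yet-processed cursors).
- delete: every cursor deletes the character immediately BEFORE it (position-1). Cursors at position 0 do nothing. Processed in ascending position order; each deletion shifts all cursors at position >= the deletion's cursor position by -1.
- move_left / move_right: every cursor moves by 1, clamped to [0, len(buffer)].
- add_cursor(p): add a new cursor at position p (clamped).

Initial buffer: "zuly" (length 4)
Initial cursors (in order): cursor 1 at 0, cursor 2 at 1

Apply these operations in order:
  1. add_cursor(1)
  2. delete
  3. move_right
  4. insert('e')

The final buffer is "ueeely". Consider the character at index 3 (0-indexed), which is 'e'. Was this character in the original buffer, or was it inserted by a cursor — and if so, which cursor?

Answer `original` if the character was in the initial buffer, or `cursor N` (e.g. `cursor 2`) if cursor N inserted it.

After op 1 (add_cursor(1)): buffer="zuly" (len 4), cursors c1@0 c2@1 c3@1, authorship ....
After op 2 (delete): buffer="uly" (len 3), cursors c1@0 c2@0 c3@0, authorship ...
After op 3 (move_right): buffer="uly" (len 3), cursors c1@1 c2@1 c3@1, authorship ...
After op 4 (insert('e')): buffer="ueeely" (len 6), cursors c1@4 c2@4 c3@4, authorship .123..
Authorship (.=original, N=cursor N): . 1 2 3 . .
Index 3: author = 3

Answer: cursor 3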